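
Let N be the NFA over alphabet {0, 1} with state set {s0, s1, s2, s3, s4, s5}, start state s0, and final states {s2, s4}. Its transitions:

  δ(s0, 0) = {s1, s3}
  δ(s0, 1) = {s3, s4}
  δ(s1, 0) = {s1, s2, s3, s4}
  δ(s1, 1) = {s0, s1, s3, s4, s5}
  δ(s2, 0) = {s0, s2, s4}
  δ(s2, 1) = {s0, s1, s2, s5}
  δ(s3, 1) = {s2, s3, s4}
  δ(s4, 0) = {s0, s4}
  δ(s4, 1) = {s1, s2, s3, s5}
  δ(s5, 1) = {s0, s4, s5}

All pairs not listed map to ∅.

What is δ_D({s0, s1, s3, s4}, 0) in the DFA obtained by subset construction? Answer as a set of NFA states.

{s0, s1, s2, s3, s4}

δ(s0,0) = {s1, s3}; δ(s1,0) = {s1, s2, s3, s4}; δ(s3,0) = ∅; δ(s4,0) = {s0, s4}.
Union: {s0, s1, s2, s3, s4}.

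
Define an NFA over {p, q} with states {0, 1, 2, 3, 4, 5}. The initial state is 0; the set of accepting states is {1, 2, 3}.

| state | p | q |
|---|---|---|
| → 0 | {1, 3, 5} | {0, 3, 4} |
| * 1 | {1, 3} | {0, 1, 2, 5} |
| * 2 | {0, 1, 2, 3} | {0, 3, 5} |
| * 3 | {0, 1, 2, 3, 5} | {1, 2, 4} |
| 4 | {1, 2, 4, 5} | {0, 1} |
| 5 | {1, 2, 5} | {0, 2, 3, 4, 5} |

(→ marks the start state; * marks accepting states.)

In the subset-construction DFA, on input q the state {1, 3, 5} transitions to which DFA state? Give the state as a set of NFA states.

{0, 1, 2, 3, 4, 5}

δ(1,q) = {0, 1, 2, 5}; δ(3,q) = {1, 2, 4}; δ(5,q) = {0, 2, 3, 4, 5}.
Union: {0, 1, 2, 3, 4, 5}.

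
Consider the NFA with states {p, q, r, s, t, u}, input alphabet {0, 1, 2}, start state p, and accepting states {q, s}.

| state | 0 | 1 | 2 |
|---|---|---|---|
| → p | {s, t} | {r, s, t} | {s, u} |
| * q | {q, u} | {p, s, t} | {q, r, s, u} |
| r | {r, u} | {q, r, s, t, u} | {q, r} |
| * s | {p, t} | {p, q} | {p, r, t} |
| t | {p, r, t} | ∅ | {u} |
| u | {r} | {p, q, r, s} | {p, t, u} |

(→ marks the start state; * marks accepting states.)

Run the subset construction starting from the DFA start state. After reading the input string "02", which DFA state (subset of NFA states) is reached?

Start: {p}.
δ(p,0) = {s, t}.
Union: {s, t}.
After 0: {s, t}.
δ(s,2) = {p, r, t}; δ(t,2) = {u}.
Union: {p, r, t, u}.
After 2: {p, r, t, u}.

{p, r, t, u}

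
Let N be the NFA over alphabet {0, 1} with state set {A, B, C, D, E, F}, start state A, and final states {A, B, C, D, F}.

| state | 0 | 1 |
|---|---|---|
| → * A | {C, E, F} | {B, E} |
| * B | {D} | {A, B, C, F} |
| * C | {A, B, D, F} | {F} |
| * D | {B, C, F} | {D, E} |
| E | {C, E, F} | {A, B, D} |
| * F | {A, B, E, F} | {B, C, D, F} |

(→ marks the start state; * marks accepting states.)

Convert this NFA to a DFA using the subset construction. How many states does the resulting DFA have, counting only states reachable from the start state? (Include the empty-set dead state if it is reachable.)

6

Start state of the DFA: {A}.
{A} --0--> {C, E, F}  [new]
{A} --1--> {B, E}  [new]
{C, E, F} --0--> {A, B, C, D, E, F}  [new]
{C, E, F} --1--> {A, B, C, D, F}  [new]
{B, E} --0--> {C, D, E, F}  [new]
{B, E} --1--> {A, B, C, D, F}  [seen]
{A, B, C, D, E, F} --0--> {A, B, C, D, E, F}  [seen]
{A, B, C, D, E, F} --1--> {A, B, C, D, E, F}  [seen]
{A, B, C, D, F} --0--> {A, B, C, D, E, F}  [seen]
{A, B, C, D, F} --1--> {A, B, C, D, E, F}  [seen]
{C, D, E, F} --0--> {A, B, C, D, E, F}  [seen]
{C, D, E, F} --1--> {A, B, C, D, E, F}  [seen]
Reachable DFA states: {A}, {C, E, F}, {B, E}, {A, B, C, D, E, F}, {A, B, C, D, F}, {C, D, E, F}.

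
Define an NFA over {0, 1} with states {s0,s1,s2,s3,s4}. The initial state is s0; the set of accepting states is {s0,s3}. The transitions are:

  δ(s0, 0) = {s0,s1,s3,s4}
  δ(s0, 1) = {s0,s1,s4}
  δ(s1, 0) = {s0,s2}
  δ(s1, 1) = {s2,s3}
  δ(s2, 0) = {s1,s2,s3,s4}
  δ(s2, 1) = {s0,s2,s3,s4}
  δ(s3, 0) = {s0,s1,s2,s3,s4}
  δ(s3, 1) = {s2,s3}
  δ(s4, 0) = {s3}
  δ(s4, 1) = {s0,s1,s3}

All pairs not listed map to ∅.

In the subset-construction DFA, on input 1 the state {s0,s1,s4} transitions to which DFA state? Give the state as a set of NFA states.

δ(s0,1) = {s0,s1,s4}; δ(s1,1) = {s2,s3}; δ(s4,1) = {s0,s1,s3}.
Union: {s0,s1,s2,s3,s4}.

{s0,s1,s2,s3,s4}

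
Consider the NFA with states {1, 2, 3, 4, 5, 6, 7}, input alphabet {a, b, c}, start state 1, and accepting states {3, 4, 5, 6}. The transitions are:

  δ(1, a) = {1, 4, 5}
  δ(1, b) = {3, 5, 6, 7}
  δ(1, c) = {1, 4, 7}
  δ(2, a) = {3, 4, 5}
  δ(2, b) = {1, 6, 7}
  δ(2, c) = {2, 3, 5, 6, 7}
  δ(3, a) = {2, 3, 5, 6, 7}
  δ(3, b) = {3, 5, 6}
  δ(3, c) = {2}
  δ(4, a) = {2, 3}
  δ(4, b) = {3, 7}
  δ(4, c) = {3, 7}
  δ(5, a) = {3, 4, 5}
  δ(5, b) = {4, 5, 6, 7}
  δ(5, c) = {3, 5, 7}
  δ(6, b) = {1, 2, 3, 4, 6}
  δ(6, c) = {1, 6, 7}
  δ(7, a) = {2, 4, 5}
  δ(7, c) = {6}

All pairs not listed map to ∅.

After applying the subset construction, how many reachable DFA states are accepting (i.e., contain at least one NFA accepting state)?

12

Start state of the DFA: {1}.
{1} --a--> {1, 4, 5}  [new]
{1} --b--> {3, 5, 6, 7}  [new]
{1} --c--> {1, 4, 7}  [new]
{1, 4, 5} --a--> {1, 2, 3, 4, 5}  [new]
{1, 4, 5} --b--> {3, 4, 5, 6, 7}  [new]
{1, 4, 5} --c--> {1, 3, 4, 5, 7}  [new]
{3, 5, 6, 7} --a--> {2, 3, 4, 5, 6, 7}  [new]
{3, 5, 6, 7} --b--> {1, 2, 3, 4, 5, 6, 7}  [new]
{3, 5, 6, 7} --c--> {1, 2, 3, 5, 6, 7}  [new]
{1, 4, 7} --a--> {1, 2, 3, 4, 5}  [seen]
{1, 4, 7} --b--> {3, 5, 6, 7}  [seen]
{1, 4, 7} --c--> {1, 3, 4, 6, 7}  [new]
{1, 2, 3, 4, 5} --a--> {1, 2, 3, 4, 5, 6, 7}  [seen]
{1, 2, 3, 4, 5} --b--> {1, 3, 4, 5, 6, 7}  [new]
{1, 2, 3, 4, 5} --c--> {1, 2, 3, 4, 5, 6, 7}  [seen]
{3, 4, 5, 6, 7} --a--> {2, 3, 4, 5, 6, 7}  [seen]
{3, 4, 5, 6, 7} --b--> {1, 2, 3, 4, 5, 6, 7}  [seen]
{3, 4, 5, 6, 7} --c--> {1, 2, 3, 5, 6, 7}  [seen]
{1, 3, 4, 5, 7} --a--> {1, 2, 3, 4, 5, 6, 7}  [seen]
{1, 3, 4, 5, 7} --b--> {3, 4, 5, 6, 7}  [seen]
{1, 3, 4, 5, 7} --c--> {1, 2, 3, 4, 5, 6, 7}  [seen]
{2, 3, 4, 5, 6, 7} --a--> {2, 3, 4, 5, 6, 7}  [seen]
{2, 3, 4, 5, 6, 7} --b--> {1, 2, 3, 4, 5, 6, 7}  [seen]
{2, 3, 4, 5, 6, 7} --c--> {1, 2, 3, 5, 6, 7}  [seen]
{1, 2, 3, 4, 5, 6, 7} --a--> {1, 2, 3, 4, 5, 6, 7}  [seen]
{1, 2, 3, 4, 5, 6, 7} --b--> {1, 2, 3, 4, 5, 6, 7}  [seen]
{1, 2, 3, 4, 5, 6, 7} --c--> {1, 2, 3, 4, 5, 6, 7}  [seen]
{1, 2, 3, 5, 6, 7} --a--> {1, 2, 3, 4, 5, 6, 7}  [seen]
{1, 2, 3, 5, 6, 7} --b--> {1, 2, 3, 4, 5, 6, 7}  [seen]
{1, 2, 3, 5, 6, 7} --c--> {1, 2, 3, 4, 5, 6, 7}  [seen]
{1, 3, 4, 6, 7} --a--> {1, 2, 3, 4, 5, 6, 7}  [seen]
{1, 3, 4, 6, 7} --b--> {1, 2, 3, 4, 5, 6, 7}  [seen]
{1, 3, 4, 6, 7} --c--> {1, 2, 3, 4, 6, 7}  [new]
{1, 3, 4, 5, 6, 7} --a--> {1, 2, 3, 4, 5, 6, 7}  [seen]
{1, 3, 4, 5, 6, 7} --b--> {1, 2, 3, 4, 5, 6, 7}  [seen]
{1, 3, 4, 5, 6, 7} --c--> {1, 2, 3, 4, 5, 6, 7}  [seen]
{1, 2, 3, 4, 6, 7} --a--> {1, 2, 3, 4, 5, 6, 7}  [seen]
{1, 2, 3, 4, 6, 7} --b--> {1, 2, 3, 4, 5, 6, 7}  [seen]
{1, 2, 3, 4, 6, 7} --c--> {1, 2, 3, 4, 5, 6, 7}  [seen]
Reachable DFA states: {1}, {1, 4, 5}, {3, 5, 6, 7}, {1, 4, 7}, {1, 2, 3, 4, 5}, {3, 4, 5, 6, 7}, {1, 3, 4, 5, 7}, {2, 3, 4, 5, 6, 7}, {1, 2, 3, 4, 5, 6, 7}, {1, 2, 3, 5, 6, 7}, {1, 3, 4, 6, 7}, {1, 3, 4, 5, 6, 7}, {1, 2, 3, 4, 6, 7}.
Accepting DFA states (contain an NFA accepting state): {1, 4, 5}, {3, 5, 6, 7}, {1, 4, 7}, {1, 2, 3, 4, 5}, {3, 4, 5, 6, 7}, {1, 3, 4, 5, 7}, {2, 3, 4, 5, 6, 7}, {1, 2, 3, 4, 5, 6, 7}, {1, 2, 3, 5, 6, 7}, {1, 3, 4, 6, 7}, {1, 3, 4, 5, 6, 7}, {1, 2, 3, 4, 6, 7}.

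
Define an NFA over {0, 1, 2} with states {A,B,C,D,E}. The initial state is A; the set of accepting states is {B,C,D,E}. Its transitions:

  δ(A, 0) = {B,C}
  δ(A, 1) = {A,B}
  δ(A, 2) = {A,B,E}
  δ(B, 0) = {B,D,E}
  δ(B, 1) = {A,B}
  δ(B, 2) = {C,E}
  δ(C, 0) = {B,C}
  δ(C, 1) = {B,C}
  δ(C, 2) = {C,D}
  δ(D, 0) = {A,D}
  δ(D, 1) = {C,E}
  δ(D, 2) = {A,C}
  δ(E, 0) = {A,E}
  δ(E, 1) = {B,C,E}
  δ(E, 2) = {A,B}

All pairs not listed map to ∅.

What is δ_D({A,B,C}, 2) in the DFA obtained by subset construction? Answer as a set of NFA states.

{A,B,C,D,E}

δ(A,2) = {A,B,E}; δ(B,2) = {C,E}; δ(C,2) = {C,D}.
Union: {A,B,C,D,E}.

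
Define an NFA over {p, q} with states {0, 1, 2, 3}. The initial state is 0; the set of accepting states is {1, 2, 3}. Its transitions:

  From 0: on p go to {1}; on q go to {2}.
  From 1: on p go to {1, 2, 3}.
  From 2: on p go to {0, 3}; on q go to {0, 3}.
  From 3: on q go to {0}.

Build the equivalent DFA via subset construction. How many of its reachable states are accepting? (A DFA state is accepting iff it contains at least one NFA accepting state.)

8

Start state of the DFA: {0}.
{0} --p--> {1}  [new]
{0} --q--> {2}  [new]
{1} --p--> {1, 2, 3}  [new]
{1} --q--> ∅  [new]
{2} --p--> {0, 3}  [new]
{2} --q--> {0, 3}  [seen]
{1, 2, 3} --p--> {0, 1, 2, 3}  [new]
{1, 2, 3} --q--> {0, 3}  [seen]
∅ --p--> ∅  [seen]
∅ --q--> ∅  [seen]
{0, 3} --p--> {1}  [seen]
{0, 3} --q--> {0, 2}  [new]
{0, 1, 2, 3} --p--> {0, 1, 2, 3}  [seen]
{0, 1, 2, 3} --q--> {0, 2, 3}  [new]
{0, 2} --p--> {0, 1, 3}  [new]
{0, 2} --q--> {0, 2, 3}  [seen]
{0, 2, 3} --p--> {0, 1, 3}  [seen]
{0, 2, 3} --q--> {0, 2, 3}  [seen]
{0, 1, 3} --p--> {1, 2, 3}  [seen]
{0, 1, 3} --q--> {0, 2}  [seen]
Reachable DFA states: {0}, {1}, {2}, {1, 2, 3}, ∅, {0, 3}, {0, 1, 2, 3}, {0, 2}, {0, 2, 3}, {0, 1, 3}.
Accepting DFA states (contain an NFA accepting state): {1}, {2}, {1, 2, 3}, {0, 3}, {0, 1, 2, 3}, {0, 2}, {0, 2, 3}, {0, 1, 3}.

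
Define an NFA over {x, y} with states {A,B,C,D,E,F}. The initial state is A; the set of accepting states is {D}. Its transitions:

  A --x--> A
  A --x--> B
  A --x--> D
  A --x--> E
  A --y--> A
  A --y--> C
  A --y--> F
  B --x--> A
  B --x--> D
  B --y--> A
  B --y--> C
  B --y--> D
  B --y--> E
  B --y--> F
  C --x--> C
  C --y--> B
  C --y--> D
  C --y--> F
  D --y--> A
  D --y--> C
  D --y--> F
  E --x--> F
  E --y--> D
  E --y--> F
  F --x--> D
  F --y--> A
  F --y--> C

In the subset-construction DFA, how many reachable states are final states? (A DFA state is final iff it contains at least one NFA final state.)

6

Start state of the DFA: {A}.
{A} --x--> {A,B,D,E}  [new]
{A} --y--> {A,C,F}  [new]
{A,B,D,E} --x--> {A,B,D,E,F}  [new]
{A,B,D,E} --y--> {A,C,D,E,F}  [new]
{A,C,F} --x--> {A,B,C,D,E}  [new]
{A,C,F} --y--> {A,B,C,D,F}  [new]
{A,B,D,E,F} --x--> {A,B,D,E,F}  [seen]
{A,B,D,E,F} --y--> {A,C,D,E,F}  [seen]
{A,C,D,E,F} --x--> {A,B,C,D,E,F}  [new]
{A,C,D,E,F} --y--> {A,B,C,D,F}  [seen]
{A,B,C,D,E} --x--> {A,B,C,D,E,F}  [seen]
{A,B,C,D,E} --y--> {A,B,C,D,E,F}  [seen]
{A,B,C,D,F} --x--> {A,B,C,D,E}  [seen]
{A,B,C,D,F} --y--> {A,B,C,D,E,F}  [seen]
{A,B,C,D,E,F} --x--> {A,B,C,D,E,F}  [seen]
{A,B,C,D,E,F} --y--> {A,B,C,D,E,F}  [seen]
Reachable DFA states: {A}, {A,B,D,E}, {A,C,F}, {A,B,D,E,F}, {A,C,D,E,F}, {A,B,C,D,E}, {A,B,C,D,F}, {A,B,C,D,E,F}.
Accepting DFA states (contain an NFA accepting state): {A,B,D,E}, {A,B,D,E,F}, {A,C,D,E,F}, {A,B,C,D,E}, {A,B,C,D,F}, {A,B,C,D,E,F}.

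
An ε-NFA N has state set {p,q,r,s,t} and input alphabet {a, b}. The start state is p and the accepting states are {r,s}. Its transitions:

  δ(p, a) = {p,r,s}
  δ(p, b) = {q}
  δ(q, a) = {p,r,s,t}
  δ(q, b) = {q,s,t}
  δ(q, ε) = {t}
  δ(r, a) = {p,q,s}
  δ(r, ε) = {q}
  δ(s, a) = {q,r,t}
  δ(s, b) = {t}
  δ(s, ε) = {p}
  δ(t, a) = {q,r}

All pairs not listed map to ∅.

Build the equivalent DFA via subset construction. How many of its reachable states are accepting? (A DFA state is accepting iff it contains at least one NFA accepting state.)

Start state of the DFA: {p} (ε-closure of the NFA start).
{p} --a--> {p,q,r,s,t}  [new]
{p} --b--> {q,t}  [new]
{p,q,r,s,t} --a--> {p,q,r,s,t}  [seen]
{p,q,r,s,t} --b--> {p,q,s,t}  [new]
{q,t} --a--> {p,q,r,s,t}  [seen]
{q,t} --b--> {p,q,s,t}  [seen]
{p,q,s,t} --a--> {p,q,r,s,t}  [seen]
{p,q,s,t} --b--> {p,q,s,t}  [seen]
Reachable DFA states: {p}, {p,q,r,s,t}, {q,t}, {p,q,s,t}.
Accepting DFA states (contain an NFA accepting state): {p,q,r,s,t}, {p,q,s,t}.

2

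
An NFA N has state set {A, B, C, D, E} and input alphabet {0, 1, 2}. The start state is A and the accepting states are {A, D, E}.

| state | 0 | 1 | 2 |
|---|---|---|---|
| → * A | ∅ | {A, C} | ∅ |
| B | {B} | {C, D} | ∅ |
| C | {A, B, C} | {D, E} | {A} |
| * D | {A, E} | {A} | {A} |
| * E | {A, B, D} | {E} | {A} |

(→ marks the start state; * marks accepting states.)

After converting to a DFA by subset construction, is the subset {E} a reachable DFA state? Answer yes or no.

no

Start state of the DFA: {A}.
{A} --0--> ∅  [new]
{A} --1--> {A, C}  [new]
{A} --2--> ∅  [seen]
∅ --0--> ∅  [seen]
∅ --1--> ∅  [seen]
∅ --2--> ∅  [seen]
{A, C} --0--> {A, B, C}  [new]
{A, C} --1--> {A, C, D, E}  [new]
{A, C} --2--> {A}  [seen]
{A, B, C} --0--> {A, B, C}  [seen]
{A, B, C} --1--> {A, C, D, E}  [seen]
{A, B, C} --2--> {A}  [seen]
{A, C, D, E} --0--> {A, B, C, D, E}  [new]
{A, C, D, E} --1--> {A, C, D, E}  [seen]
{A, C, D, E} --2--> {A}  [seen]
{A, B, C, D, E} --0--> {A, B, C, D, E}  [seen]
{A, B, C, D, E} --1--> {A, C, D, E}  [seen]
{A, B, C, D, E} --2--> {A}  [seen]
Reachable DFA states: {A}, ∅, {A, C}, {A, B, C}, {A, C, D, E}, {A, B, C, D, E}.
{E} is not among them.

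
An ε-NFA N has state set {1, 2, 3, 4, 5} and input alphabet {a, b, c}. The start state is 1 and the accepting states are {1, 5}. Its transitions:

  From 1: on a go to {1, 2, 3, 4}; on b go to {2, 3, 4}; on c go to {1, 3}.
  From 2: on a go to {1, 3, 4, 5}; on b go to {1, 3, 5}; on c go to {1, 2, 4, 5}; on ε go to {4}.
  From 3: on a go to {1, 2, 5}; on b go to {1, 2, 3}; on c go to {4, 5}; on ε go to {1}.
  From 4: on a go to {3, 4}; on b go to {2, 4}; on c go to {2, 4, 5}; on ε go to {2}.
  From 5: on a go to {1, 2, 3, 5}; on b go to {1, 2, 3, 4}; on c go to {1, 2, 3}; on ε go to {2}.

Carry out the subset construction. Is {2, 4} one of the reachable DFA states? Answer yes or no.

no

Start state of the DFA: {1} (ε-closure of the NFA start).
{1} --a--> {1, 2, 3, 4}  [new]
{1} --b--> {1, 2, 3, 4}  [seen]
{1} --c--> {1, 3}  [new]
{1, 2, 3, 4} --a--> {1, 2, 3, 4, 5}  [new]
{1, 2, 3, 4} --b--> {1, 2, 3, 4, 5}  [seen]
{1, 2, 3, 4} --c--> {1, 2, 3, 4, 5}  [seen]
{1, 3} --a--> {1, 2, 3, 4, 5}  [seen]
{1, 3} --b--> {1, 2, 3, 4}  [seen]
{1, 3} --c--> {1, 2, 3, 4, 5}  [seen]
{1, 2, 3, 4, 5} --a--> {1, 2, 3, 4, 5}  [seen]
{1, 2, 3, 4, 5} --b--> {1, 2, 3, 4, 5}  [seen]
{1, 2, 3, 4, 5} --c--> {1, 2, 3, 4, 5}  [seen]
Reachable DFA states: {1}, {1, 2, 3, 4}, {1, 3}, {1, 2, 3, 4, 5}.
{2, 4} is not among them.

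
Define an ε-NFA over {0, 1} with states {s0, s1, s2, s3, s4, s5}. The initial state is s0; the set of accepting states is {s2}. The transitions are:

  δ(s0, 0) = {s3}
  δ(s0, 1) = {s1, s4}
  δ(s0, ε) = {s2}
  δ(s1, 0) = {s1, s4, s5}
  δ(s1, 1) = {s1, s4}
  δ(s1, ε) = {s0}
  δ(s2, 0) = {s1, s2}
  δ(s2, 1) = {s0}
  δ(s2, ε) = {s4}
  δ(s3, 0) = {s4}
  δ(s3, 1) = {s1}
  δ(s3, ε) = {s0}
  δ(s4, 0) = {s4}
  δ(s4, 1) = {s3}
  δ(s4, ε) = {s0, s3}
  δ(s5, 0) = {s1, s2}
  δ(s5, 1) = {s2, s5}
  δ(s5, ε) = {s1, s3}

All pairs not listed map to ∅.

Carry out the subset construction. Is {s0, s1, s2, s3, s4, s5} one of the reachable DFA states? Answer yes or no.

yes

Start state of the DFA: {s0, s2, s3, s4} (ε-closure of the NFA start).
{s0, s2, s3, s4} --0--> {s0, s1, s2, s3, s4}  [new]
{s0, s2, s3, s4} --1--> {s0, s1, s2, s3, s4}  [seen]
{s0, s1, s2, s3, s4} --0--> {s0, s1, s2, s3, s4, s5}  [new]
{s0, s1, s2, s3, s4} --1--> {s0, s1, s2, s3, s4}  [seen]
{s0, s1, s2, s3, s4, s5} --0--> {s0, s1, s2, s3, s4, s5}  [seen]
{s0, s1, s2, s3, s4, s5} --1--> {s0, s1, s2, s3, s4, s5}  [seen]
Reachable DFA states: {s0, s2, s3, s4}, {s0, s1, s2, s3, s4}, {s0, s1, s2, s3, s4, s5}.
{s0, s1, s2, s3, s4, s5} is among them.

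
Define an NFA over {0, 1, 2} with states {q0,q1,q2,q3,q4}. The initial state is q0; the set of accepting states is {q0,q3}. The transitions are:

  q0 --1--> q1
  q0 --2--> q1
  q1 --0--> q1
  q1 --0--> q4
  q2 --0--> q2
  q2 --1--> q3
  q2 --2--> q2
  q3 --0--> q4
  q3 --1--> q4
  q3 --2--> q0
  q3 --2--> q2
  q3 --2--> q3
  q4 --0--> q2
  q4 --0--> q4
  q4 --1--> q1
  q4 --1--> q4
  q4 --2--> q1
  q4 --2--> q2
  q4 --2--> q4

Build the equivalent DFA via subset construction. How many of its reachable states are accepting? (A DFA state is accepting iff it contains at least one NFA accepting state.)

Start state of the DFA: {q0}.
{q0} --0--> ∅  [new]
{q0} --1--> {q1}  [new]
{q0} --2--> {q1}  [seen]
∅ --0--> ∅  [seen]
∅ --1--> ∅  [seen]
∅ --2--> ∅  [seen]
{q1} --0--> {q1,q4}  [new]
{q1} --1--> ∅  [seen]
{q1} --2--> ∅  [seen]
{q1,q4} --0--> {q1,q2,q4}  [new]
{q1,q4} --1--> {q1,q4}  [seen]
{q1,q4} --2--> {q1,q2,q4}  [seen]
{q1,q2,q4} --0--> {q1,q2,q4}  [seen]
{q1,q2,q4} --1--> {q1,q3,q4}  [new]
{q1,q2,q4} --2--> {q1,q2,q4}  [seen]
{q1,q3,q4} --0--> {q1,q2,q4}  [seen]
{q1,q3,q4} --1--> {q1,q4}  [seen]
{q1,q3,q4} --2--> {q0,q1,q2,q3,q4}  [new]
{q0,q1,q2,q3,q4} --0--> {q1,q2,q4}  [seen]
{q0,q1,q2,q3,q4} --1--> {q1,q3,q4}  [seen]
{q0,q1,q2,q3,q4} --2--> {q0,q1,q2,q3,q4}  [seen]
Reachable DFA states: {q0}, ∅, {q1}, {q1,q4}, {q1,q2,q4}, {q1,q3,q4}, {q0,q1,q2,q3,q4}.
Accepting DFA states (contain an NFA accepting state): {q0}, {q1,q3,q4}, {q0,q1,q2,q3,q4}.

3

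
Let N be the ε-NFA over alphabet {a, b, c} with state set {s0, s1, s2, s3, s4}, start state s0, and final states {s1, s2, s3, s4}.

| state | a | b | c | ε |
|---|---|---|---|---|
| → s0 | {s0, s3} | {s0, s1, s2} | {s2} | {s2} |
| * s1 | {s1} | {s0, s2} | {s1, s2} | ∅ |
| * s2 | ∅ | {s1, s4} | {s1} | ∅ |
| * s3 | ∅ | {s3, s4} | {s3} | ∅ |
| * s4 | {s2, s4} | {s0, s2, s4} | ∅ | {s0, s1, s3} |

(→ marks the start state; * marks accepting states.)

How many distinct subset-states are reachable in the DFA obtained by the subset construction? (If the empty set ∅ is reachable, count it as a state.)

6

Start state of the DFA: {s0, s2} (ε-closure of the NFA start).
{s0, s2} --a--> {s0, s2, s3}  [new]
{s0, s2} --b--> {s0, s1, s2, s3, s4}  [new]
{s0, s2} --c--> {s1, s2}  [new]
{s0, s2, s3} --a--> {s0, s2, s3}  [seen]
{s0, s2, s3} --b--> {s0, s1, s2, s3, s4}  [seen]
{s0, s2, s3} --c--> {s1, s2, s3}  [new]
{s0, s1, s2, s3, s4} --a--> {s0, s1, s2, s3, s4}  [seen]
{s0, s1, s2, s3, s4} --b--> {s0, s1, s2, s3, s4}  [seen]
{s0, s1, s2, s3, s4} --c--> {s1, s2, s3}  [seen]
{s1, s2} --a--> {s1}  [new]
{s1, s2} --b--> {s0, s1, s2, s3, s4}  [seen]
{s1, s2} --c--> {s1, s2}  [seen]
{s1, s2, s3} --a--> {s1}  [seen]
{s1, s2, s3} --b--> {s0, s1, s2, s3, s4}  [seen]
{s1, s2, s3} --c--> {s1, s2, s3}  [seen]
{s1} --a--> {s1}  [seen]
{s1} --b--> {s0, s2}  [seen]
{s1} --c--> {s1, s2}  [seen]
Reachable DFA states: {s0, s2}, {s0, s2, s3}, {s0, s1, s2, s3, s4}, {s1, s2}, {s1, s2, s3}, {s1}.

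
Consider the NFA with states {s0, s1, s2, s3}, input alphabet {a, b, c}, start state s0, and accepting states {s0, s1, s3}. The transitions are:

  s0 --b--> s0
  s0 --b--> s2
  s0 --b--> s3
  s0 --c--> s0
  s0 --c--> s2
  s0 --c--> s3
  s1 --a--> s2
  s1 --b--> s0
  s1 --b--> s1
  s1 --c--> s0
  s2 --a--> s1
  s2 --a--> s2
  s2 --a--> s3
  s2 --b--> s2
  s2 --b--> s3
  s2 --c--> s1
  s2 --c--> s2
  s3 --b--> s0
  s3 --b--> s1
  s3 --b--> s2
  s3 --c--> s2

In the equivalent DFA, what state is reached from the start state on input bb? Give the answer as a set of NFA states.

{s0, s1, s2, s3}

Start: {s0}.
δ(s0,b) = {s0, s2, s3}.
Union: {s0, s2, s3}.
After b: {s0, s2, s3}.
δ(s0,b) = {s0, s2, s3}; δ(s2,b) = {s2, s3}; δ(s3,b) = {s0, s1, s2}.
Union: {s0, s1, s2, s3}.
After b: {s0, s1, s2, s3}.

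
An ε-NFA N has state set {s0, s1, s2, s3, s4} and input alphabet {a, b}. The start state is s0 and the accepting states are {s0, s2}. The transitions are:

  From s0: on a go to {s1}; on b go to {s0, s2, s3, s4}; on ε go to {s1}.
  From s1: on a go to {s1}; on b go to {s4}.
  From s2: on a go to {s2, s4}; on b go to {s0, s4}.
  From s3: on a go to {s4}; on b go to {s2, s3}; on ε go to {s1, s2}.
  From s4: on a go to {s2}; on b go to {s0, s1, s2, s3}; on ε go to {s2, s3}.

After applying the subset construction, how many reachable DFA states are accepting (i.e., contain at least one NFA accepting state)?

3

Start state of the DFA: {s0, s1} (ε-closure of the NFA start).
{s0, s1} --a--> {s1}  [new]
{s0, s1} --b--> {s0, s1, s2, s3, s4}  [new]
{s1} --a--> {s1}  [seen]
{s1} --b--> {s1, s2, s3, s4}  [new]
{s0, s1, s2, s3, s4} --a--> {s1, s2, s3, s4}  [seen]
{s0, s1, s2, s3, s4} --b--> {s0, s1, s2, s3, s4}  [seen]
{s1, s2, s3, s4} --a--> {s1, s2, s3, s4}  [seen]
{s1, s2, s3, s4} --b--> {s0, s1, s2, s3, s4}  [seen]
Reachable DFA states: {s0, s1}, {s1}, {s0, s1, s2, s3, s4}, {s1, s2, s3, s4}.
Accepting DFA states (contain an NFA accepting state): {s0, s1}, {s0, s1, s2, s3, s4}, {s1, s2, s3, s4}.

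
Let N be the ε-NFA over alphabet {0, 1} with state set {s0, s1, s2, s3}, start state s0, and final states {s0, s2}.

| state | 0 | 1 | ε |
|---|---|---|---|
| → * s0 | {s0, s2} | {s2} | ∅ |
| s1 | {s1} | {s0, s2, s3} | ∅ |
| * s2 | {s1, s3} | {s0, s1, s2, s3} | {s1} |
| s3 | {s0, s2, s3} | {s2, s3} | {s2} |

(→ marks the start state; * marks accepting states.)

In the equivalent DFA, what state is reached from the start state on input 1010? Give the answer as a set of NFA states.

{s0, s1, s2, s3}

Start: {s0}.
δ(s0,1) = {s2}.
Union: {s2}.
ε-closure gives {s1, s2}.
After 1: {s1, s2}.
δ(s1,0) = {s1}; δ(s2,0) = {s1, s3}.
Union: {s1, s3}.
ε-closure gives {s1, s2, s3}.
After 0: {s1, s2, s3}.
δ(s1,1) = {s0, s2, s3}; δ(s2,1) = {s0, s1, s2, s3}; δ(s3,1) = {s2, s3}.
Union: {s0, s1, s2, s3}.
After 1: {s0, s1, s2, s3}.
δ(s0,0) = {s0, s2}; δ(s1,0) = {s1}; δ(s2,0) = {s1, s3}; δ(s3,0) = {s0, s2, s3}.
Union: {s0, s1, s2, s3}.
After 0: {s0, s1, s2, s3}.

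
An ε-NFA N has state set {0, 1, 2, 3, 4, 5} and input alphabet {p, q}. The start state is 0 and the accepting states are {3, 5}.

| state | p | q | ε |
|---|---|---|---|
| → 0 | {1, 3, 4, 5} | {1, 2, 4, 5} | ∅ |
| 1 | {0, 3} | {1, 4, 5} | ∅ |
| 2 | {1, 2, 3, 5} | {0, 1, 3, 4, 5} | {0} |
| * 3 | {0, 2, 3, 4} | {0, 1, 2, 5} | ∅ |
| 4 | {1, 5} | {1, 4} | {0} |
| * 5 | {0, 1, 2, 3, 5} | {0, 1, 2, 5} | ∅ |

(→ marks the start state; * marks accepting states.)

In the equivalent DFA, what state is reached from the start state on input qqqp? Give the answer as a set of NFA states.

{0, 1, 2, 3, 4, 5}

Start: {0}.
δ(0,q) = {1, 2, 4, 5}.
Union: {1, 2, 4, 5}.
ε-closure gives {0, 1, 2, 4, 5}.
After q: {0, 1, 2, 4, 5}.
δ(0,q) = {1, 2, 4, 5}; δ(1,q) = {1, 4, 5}; δ(2,q) = {0, 1, 3, 4, 5}; δ(4,q) = {1, 4}; δ(5,q) = {0, 1, 2, 5}.
Union: {0, 1, 2, 3, 4, 5}.
After q: {0, 1, 2, 3, 4, 5}.
δ(0,q) = {1, 2, 4, 5}; δ(1,q) = {1, 4, 5}; δ(2,q) = {0, 1, 3, 4, 5}; δ(3,q) = {0, 1, 2, 5}; δ(4,q) = {1, 4}; δ(5,q) = {0, 1, 2, 5}.
Union: {0, 1, 2, 3, 4, 5}.
After q: {0, 1, 2, 3, 4, 5}.
δ(0,p) = {1, 3, 4, 5}; δ(1,p) = {0, 3}; δ(2,p) = {1, 2, 3, 5}; δ(3,p) = {0, 2, 3, 4}; δ(4,p) = {1, 5}; δ(5,p) = {0, 1, 2, 3, 5}.
Union: {0, 1, 2, 3, 4, 5}.
After p: {0, 1, 2, 3, 4, 5}.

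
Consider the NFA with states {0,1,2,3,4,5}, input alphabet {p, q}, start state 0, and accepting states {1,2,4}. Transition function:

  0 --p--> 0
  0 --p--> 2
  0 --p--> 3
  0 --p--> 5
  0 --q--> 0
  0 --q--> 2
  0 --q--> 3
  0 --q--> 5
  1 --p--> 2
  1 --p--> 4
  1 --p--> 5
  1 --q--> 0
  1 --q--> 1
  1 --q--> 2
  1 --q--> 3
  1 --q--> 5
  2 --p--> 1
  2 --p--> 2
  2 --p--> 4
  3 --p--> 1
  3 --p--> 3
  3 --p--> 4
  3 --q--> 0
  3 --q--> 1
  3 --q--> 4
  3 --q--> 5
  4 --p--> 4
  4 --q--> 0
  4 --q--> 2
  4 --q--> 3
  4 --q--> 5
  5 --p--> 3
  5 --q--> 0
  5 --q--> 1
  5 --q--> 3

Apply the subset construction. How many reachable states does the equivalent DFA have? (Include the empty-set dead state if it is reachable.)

Start state of the DFA: {0}.
{0} --p--> {0,2,3,5}  [new]
{0} --q--> {0,2,3,5}  [seen]
{0,2,3,5} --p--> {0,1,2,3,4,5}  [new]
{0,2,3,5} --q--> {0,1,2,3,4,5}  [seen]
{0,1,2,3,4,5} --p--> {0,1,2,3,4,5}  [seen]
{0,1,2,3,4,5} --q--> {0,1,2,3,4,5}  [seen]
Reachable DFA states: {0}, {0,2,3,5}, {0,1,2,3,4,5}.

3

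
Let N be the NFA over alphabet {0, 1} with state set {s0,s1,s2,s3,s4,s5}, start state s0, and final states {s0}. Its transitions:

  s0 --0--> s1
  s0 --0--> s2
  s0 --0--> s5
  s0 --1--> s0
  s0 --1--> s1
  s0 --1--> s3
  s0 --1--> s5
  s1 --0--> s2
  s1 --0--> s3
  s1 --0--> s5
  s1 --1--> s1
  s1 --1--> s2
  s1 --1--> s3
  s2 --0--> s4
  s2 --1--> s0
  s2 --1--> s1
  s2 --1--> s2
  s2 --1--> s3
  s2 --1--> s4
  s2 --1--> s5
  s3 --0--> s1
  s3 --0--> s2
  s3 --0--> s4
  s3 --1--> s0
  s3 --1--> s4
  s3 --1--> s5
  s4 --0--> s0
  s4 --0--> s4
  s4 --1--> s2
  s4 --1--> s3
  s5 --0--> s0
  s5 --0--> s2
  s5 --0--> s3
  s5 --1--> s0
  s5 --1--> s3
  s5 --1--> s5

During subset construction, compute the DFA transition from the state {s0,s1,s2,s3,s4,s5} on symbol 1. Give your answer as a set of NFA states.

{s0,s1,s2,s3,s4,s5}

δ(s0,1) = {s0,s1,s3,s5}; δ(s1,1) = {s1,s2,s3}; δ(s2,1) = {s0,s1,s2,s3,s4,s5}; δ(s3,1) = {s0,s4,s5}; δ(s4,1) = {s2,s3}; δ(s5,1) = {s0,s3,s5}.
Union: {s0,s1,s2,s3,s4,s5}.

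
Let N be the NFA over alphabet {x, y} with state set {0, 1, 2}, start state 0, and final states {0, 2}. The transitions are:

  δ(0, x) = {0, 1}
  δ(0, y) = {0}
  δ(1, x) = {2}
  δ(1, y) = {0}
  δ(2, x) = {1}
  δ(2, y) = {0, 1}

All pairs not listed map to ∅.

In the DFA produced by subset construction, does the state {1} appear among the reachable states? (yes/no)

no

Start state of the DFA: {0}.
{0} --x--> {0, 1}  [new]
{0} --y--> {0}  [seen]
{0, 1} --x--> {0, 1, 2}  [new]
{0, 1} --y--> {0}  [seen]
{0, 1, 2} --x--> {0, 1, 2}  [seen]
{0, 1, 2} --y--> {0, 1}  [seen]
Reachable DFA states: {0}, {0, 1}, {0, 1, 2}.
{1} is not among them.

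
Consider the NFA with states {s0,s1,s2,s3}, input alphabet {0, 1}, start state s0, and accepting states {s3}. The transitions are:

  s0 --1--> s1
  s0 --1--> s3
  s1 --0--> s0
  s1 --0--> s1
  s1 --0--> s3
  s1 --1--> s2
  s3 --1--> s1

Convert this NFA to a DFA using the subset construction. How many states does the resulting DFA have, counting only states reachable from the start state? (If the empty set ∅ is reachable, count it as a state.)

7

Start state of the DFA: {s0}.
{s0} --0--> ∅  [new]
{s0} --1--> {s1,s3}  [new]
∅ --0--> ∅  [seen]
∅ --1--> ∅  [seen]
{s1,s3} --0--> {s0,s1,s3}  [new]
{s1,s3} --1--> {s1,s2}  [new]
{s0,s1,s3} --0--> {s0,s1,s3}  [seen]
{s0,s1,s3} --1--> {s1,s2,s3}  [new]
{s1,s2} --0--> {s0,s1,s3}  [seen]
{s1,s2} --1--> {s2}  [new]
{s1,s2,s3} --0--> {s0,s1,s3}  [seen]
{s1,s2,s3} --1--> {s1,s2}  [seen]
{s2} --0--> ∅  [seen]
{s2} --1--> ∅  [seen]
Reachable DFA states: {s0}, ∅, {s1,s3}, {s0,s1,s3}, {s1,s2}, {s1,s2,s3}, {s2}.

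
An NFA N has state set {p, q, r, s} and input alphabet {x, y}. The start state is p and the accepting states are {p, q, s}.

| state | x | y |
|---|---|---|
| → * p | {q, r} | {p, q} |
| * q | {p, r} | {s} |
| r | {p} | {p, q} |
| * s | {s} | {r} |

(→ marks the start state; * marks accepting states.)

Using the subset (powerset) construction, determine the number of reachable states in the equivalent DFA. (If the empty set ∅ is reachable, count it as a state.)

7

Start state of the DFA: {p}.
{p} --x--> {q, r}  [new]
{p} --y--> {p, q}  [new]
{q, r} --x--> {p, r}  [new]
{q, r} --y--> {p, q, s}  [new]
{p, q} --x--> {p, q, r}  [new]
{p, q} --y--> {p, q, s}  [seen]
{p, r} --x--> {p, q, r}  [seen]
{p, r} --y--> {p, q}  [seen]
{p, q, s} --x--> {p, q, r, s}  [new]
{p, q, s} --y--> {p, q, r, s}  [seen]
{p, q, r} --x--> {p, q, r}  [seen]
{p, q, r} --y--> {p, q, s}  [seen]
{p, q, r, s} --x--> {p, q, r, s}  [seen]
{p, q, r, s} --y--> {p, q, r, s}  [seen]
Reachable DFA states: {p}, {q, r}, {p, q}, {p, r}, {p, q, s}, {p, q, r}, {p, q, r, s}.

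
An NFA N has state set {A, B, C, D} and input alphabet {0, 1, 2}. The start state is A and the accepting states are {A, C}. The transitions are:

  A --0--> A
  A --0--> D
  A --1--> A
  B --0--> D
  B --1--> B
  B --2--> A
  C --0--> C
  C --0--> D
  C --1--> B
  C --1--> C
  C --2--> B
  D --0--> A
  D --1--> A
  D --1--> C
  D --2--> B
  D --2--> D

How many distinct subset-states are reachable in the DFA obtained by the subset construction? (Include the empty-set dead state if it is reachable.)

11

Start state of the DFA: {A}.
{A} --0--> {A, D}  [new]
{A} --1--> {A}  [seen]
{A} --2--> ∅  [new]
{A, D} --0--> {A, D}  [seen]
{A, D} --1--> {A, C}  [new]
{A, D} --2--> {B, D}  [new]
∅ --0--> ∅  [seen]
∅ --1--> ∅  [seen]
∅ --2--> ∅  [seen]
{A, C} --0--> {A, C, D}  [new]
{A, C} --1--> {A, B, C}  [new]
{A, C} --2--> {B}  [new]
{B, D} --0--> {A, D}  [seen]
{B, D} --1--> {A, B, C}  [seen]
{B, D} --2--> {A, B, D}  [new]
{A, C, D} --0--> {A, C, D}  [seen]
{A, C, D} --1--> {A, B, C}  [seen]
{A, C, D} --2--> {B, D}  [seen]
{A, B, C} --0--> {A, C, D}  [seen]
{A, B, C} --1--> {A, B, C}  [seen]
{A, B, C} --2--> {A, B}  [new]
{B} --0--> {D}  [new]
{B} --1--> {B}  [seen]
{B} --2--> {A}  [seen]
{A, B, D} --0--> {A, D}  [seen]
{A, B, D} --1--> {A, B, C}  [seen]
{A, B, D} --2--> {A, B, D}  [seen]
{A, B} --0--> {A, D}  [seen]
{A, B} --1--> {A, B}  [seen]
{A, B} --2--> {A}  [seen]
{D} --0--> {A}  [seen]
{D} --1--> {A, C}  [seen]
{D} --2--> {B, D}  [seen]
Reachable DFA states: {A}, {A, D}, ∅, {A, C}, {B, D}, {A, C, D}, {A, B, C}, {B}, {A, B, D}, {A, B}, {D}.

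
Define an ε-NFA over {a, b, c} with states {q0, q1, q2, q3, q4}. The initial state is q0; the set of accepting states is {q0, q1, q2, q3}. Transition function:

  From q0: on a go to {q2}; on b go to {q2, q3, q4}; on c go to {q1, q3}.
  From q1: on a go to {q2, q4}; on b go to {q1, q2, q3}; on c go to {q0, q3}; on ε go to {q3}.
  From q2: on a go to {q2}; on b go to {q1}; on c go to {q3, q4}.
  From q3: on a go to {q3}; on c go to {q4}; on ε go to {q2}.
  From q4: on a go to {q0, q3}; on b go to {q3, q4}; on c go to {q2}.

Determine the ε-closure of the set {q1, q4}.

Begin with {q1, q4}.
q1 →ε {q3}; add q3.
q3 →ε {q2}; add q2.
ε-closure = {q1, q2, q3, q4}.

{q1, q2, q3, q4}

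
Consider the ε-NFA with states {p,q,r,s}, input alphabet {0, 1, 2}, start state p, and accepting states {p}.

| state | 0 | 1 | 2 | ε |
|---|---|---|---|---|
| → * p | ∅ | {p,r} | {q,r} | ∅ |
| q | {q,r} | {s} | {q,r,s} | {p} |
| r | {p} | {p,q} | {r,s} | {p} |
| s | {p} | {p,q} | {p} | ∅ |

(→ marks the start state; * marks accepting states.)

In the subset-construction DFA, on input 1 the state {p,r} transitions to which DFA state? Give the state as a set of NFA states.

δ(p,1) = {p,r}; δ(r,1) = {p,q}.
Union: {p,q,r}.

{p,q,r}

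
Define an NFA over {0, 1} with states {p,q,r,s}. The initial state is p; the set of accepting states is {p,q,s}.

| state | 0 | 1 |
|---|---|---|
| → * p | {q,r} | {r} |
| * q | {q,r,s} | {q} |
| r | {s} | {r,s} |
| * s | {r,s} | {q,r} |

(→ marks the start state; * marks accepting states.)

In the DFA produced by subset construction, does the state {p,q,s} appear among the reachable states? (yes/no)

Start state of the DFA: {p}.
{p} --0--> {q,r}  [new]
{p} --1--> {r}  [new]
{q,r} --0--> {q,r,s}  [new]
{q,r} --1--> {q,r,s}  [seen]
{r} --0--> {s}  [new]
{r} --1--> {r,s}  [new]
{q,r,s} --0--> {q,r,s}  [seen]
{q,r,s} --1--> {q,r,s}  [seen]
{s} --0--> {r,s}  [seen]
{s} --1--> {q,r}  [seen]
{r,s} --0--> {r,s}  [seen]
{r,s} --1--> {q,r,s}  [seen]
Reachable DFA states: {p}, {q,r}, {r}, {q,r,s}, {s}, {r,s}.
{p,q,s} is not among them.

no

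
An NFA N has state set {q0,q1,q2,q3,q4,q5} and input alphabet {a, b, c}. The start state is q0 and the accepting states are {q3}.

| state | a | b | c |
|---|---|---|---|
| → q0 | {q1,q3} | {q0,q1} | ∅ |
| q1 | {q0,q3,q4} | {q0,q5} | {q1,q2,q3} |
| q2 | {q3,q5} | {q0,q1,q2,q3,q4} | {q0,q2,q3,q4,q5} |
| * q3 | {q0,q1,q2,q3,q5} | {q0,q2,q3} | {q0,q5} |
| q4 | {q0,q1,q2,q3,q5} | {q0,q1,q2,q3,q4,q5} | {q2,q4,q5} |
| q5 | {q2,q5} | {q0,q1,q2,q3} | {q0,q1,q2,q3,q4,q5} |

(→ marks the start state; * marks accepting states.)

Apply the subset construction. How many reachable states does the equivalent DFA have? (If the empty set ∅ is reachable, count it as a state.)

11

Start state of the DFA: {q0}.
{q0} --a--> {q1,q3}  [new]
{q0} --b--> {q0,q1}  [new]
{q0} --c--> ∅  [new]
{q1,q3} --a--> {q0,q1,q2,q3,q4,q5}  [new]
{q1,q3} --b--> {q0,q2,q3,q5}  [new]
{q1,q3} --c--> {q0,q1,q2,q3,q5}  [new]
{q0,q1} --a--> {q0,q1,q3,q4}  [new]
{q0,q1} --b--> {q0,q1,q5}  [new]
{q0,q1} --c--> {q1,q2,q3}  [new]
∅ --a--> ∅  [seen]
∅ --b--> ∅  [seen]
∅ --c--> ∅  [seen]
{q0,q1,q2,q3,q4,q5} --a--> {q0,q1,q2,q3,q4,q5}  [seen]
{q0,q1,q2,q3,q4,q5} --b--> {q0,q1,q2,q3,q4,q5}  [seen]
{q0,q1,q2,q3,q4,q5} --c--> {q0,q1,q2,q3,q4,q5}  [seen]
{q0,q2,q3,q5} --a--> {q0,q1,q2,q3,q5}  [seen]
{q0,q2,q3,q5} --b--> {q0,q1,q2,q3,q4}  [new]
{q0,q2,q3,q5} --c--> {q0,q1,q2,q3,q4,q5}  [seen]
{q0,q1,q2,q3,q5} --a--> {q0,q1,q2,q3,q4,q5}  [seen]
{q0,q1,q2,q3,q5} --b--> {q0,q1,q2,q3,q4,q5}  [seen]
{q0,q1,q2,q3,q5} --c--> {q0,q1,q2,q3,q4,q5}  [seen]
{q0,q1,q3,q4} --a--> {q0,q1,q2,q3,q4,q5}  [seen]
{q0,q1,q3,q4} --b--> {q0,q1,q2,q3,q4,q5}  [seen]
{q0,q1,q3,q4} --c--> {q0,q1,q2,q3,q4,q5}  [seen]
{q0,q1,q5} --a--> {q0,q1,q2,q3,q4,q5}  [seen]
{q0,q1,q5} --b--> {q0,q1,q2,q3,q5}  [seen]
{q0,q1,q5} --c--> {q0,q1,q2,q3,q4,q5}  [seen]
{q1,q2,q3} --a--> {q0,q1,q2,q3,q4,q5}  [seen]
{q1,q2,q3} --b--> {q0,q1,q2,q3,q4,q5}  [seen]
{q1,q2,q3} --c--> {q0,q1,q2,q3,q4,q5}  [seen]
{q0,q1,q2,q3,q4} --a--> {q0,q1,q2,q3,q4,q5}  [seen]
{q0,q1,q2,q3,q4} --b--> {q0,q1,q2,q3,q4,q5}  [seen]
{q0,q1,q2,q3,q4} --c--> {q0,q1,q2,q3,q4,q5}  [seen]
Reachable DFA states: {q0}, {q1,q3}, {q0,q1}, ∅, {q0,q1,q2,q3,q4,q5}, {q0,q2,q3,q5}, {q0,q1,q2,q3,q5}, {q0,q1,q3,q4}, {q0,q1,q5}, {q1,q2,q3}, {q0,q1,q2,q3,q4}.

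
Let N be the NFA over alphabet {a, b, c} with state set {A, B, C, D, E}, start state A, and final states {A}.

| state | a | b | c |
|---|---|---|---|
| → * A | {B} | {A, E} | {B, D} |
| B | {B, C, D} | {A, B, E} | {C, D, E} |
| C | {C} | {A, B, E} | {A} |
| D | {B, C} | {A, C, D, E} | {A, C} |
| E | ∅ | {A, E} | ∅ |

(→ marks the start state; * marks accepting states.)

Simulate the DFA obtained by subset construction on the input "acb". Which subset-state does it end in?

{A, B, C, D, E}

Start: {A}.
δ(A,a) = {B}.
Union: {B}.
After a: {B}.
δ(B,c) = {C, D, E}.
Union: {C, D, E}.
After c: {C, D, E}.
δ(C,b) = {A, B, E}; δ(D,b) = {A, C, D, E}; δ(E,b) = {A, E}.
Union: {A, B, C, D, E}.
After b: {A, B, C, D, E}.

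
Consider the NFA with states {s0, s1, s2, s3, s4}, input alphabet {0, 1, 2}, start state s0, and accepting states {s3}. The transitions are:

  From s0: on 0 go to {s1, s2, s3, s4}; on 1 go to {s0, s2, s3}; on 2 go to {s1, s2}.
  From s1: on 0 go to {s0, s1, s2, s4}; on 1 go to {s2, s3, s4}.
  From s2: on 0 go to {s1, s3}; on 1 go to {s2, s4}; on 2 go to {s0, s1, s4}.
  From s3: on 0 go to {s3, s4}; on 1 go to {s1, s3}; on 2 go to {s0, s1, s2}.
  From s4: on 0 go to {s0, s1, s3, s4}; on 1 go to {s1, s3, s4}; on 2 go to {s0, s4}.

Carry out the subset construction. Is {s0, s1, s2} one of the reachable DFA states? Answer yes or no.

Start state of the DFA: {s0}.
{s0} --0--> {s1, s2, s3, s4}  [new]
{s0} --1--> {s0, s2, s3}  [new]
{s0} --2--> {s1, s2}  [new]
{s1, s2, s3, s4} --0--> {s0, s1, s2, s3, s4}  [new]
{s1, s2, s3, s4} --1--> {s1, s2, s3, s4}  [seen]
{s1, s2, s3, s4} --2--> {s0, s1, s2, s4}  [new]
{s0, s2, s3} --0--> {s1, s2, s3, s4}  [seen]
{s0, s2, s3} --1--> {s0, s1, s2, s3, s4}  [seen]
{s0, s2, s3} --2--> {s0, s1, s2, s4}  [seen]
{s1, s2} --0--> {s0, s1, s2, s3, s4}  [seen]
{s1, s2} --1--> {s2, s3, s4}  [new]
{s1, s2} --2--> {s0, s1, s4}  [new]
{s0, s1, s2, s3, s4} --0--> {s0, s1, s2, s3, s4}  [seen]
{s0, s1, s2, s3, s4} --1--> {s0, s1, s2, s3, s4}  [seen]
{s0, s1, s2, s3, s4} --2--> {s0, s1, s2, s4}  [seen]
{s0, s1, s2, s4} --0--> {s0, s1, s2, s3, s4}  [seen]
{s0, s1, s2, s4} --1--> {s0, s1, s2, s3, s4}  [seen]
{s0, s1, s2, s4} --2--> {s0, s1, s2, s4}  [seen]
{s2, s3, s4} --0--> {s0, s1, s3, s4}  [new]
{s2, s3, s4} --1--> {s1, s2, s3, s4}  [seen]
{s2, s3, s4} --2--> {s0, s1, s2, s4}  [seen]
{s0, s1, s4} --0--> {s0, s1, s2, s3, s4}  [seen]
{s0, s1, s4} --1--> {s0, s1, s2, s3, s4}  [seen]
{s0, s1, s4} --2--> {s0, s1, s2, s4}  [seen]
{s0, s1, s3, s4} --0--> {s0, s1, s2, s3, s4}  [seen]
{s0, s1, s3, s4} --1--> {s0, s1, s2, s3, s4}  [seen]
{s0, s1, s3, s4} --2--> {s0, s1, s2, s4}  [seen]
Reachable DFA states: {s0}, {s1, s2, s3, s4}, {s0, s2, s3}, {s1, s2}, {s0, s1, s2, s3, s4}, {s0, s1, s2, s4}, {s2, s3, s4}, {s0, s1, s4}, {s0, s1, s3, s4}.
{s0, s1, s2} is not among them.

no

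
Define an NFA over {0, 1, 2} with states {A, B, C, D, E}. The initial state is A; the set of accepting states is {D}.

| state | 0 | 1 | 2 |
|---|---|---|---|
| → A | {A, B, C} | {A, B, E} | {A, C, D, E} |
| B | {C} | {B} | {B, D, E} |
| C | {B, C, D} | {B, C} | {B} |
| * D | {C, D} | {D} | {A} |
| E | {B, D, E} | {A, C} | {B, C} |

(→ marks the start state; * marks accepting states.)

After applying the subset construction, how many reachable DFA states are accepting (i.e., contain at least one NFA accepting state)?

Start state of the DFA: {A}.
{A} --0--> {A, B, C}  [new]
{A} --1--> {A, B, E}  [new]
{A} --2--> {A, C, D, E}  [new]
{A, B, C} --0--> {A, B, C, D}  [new]
{A, B, C} --1--> {A, B, C, E}  [new]
{A, B, C} --2--> {A, B, C, D, E}  [new]
{A, B, E} --0--> {A, B, C, D, E}  [seen]
{A, B, E} --1--> {A, B, C, E}  [seen]
{A, B, E} --2--> {A, B, C, D, E}  [seen]
{A, C, D, E} --0--> {A, B, C, D, E}  [seen]
{A, C, D, E} --1--> {A, B, C, D, E}  [seen]
{A, C, D, E} --2--> {A, B, C, D, E}  [seen]
{A, B, C, D} --0--> {A, B, C, D}  [seen]
{A, B, C, D} --1--> {A, B, C, D, E}  [seen]
{A, B, C, D} --2--> {A, B, C, D, E}  [seen]
{A, B, C, E} --0--> {A, B, C, D, E}  [seen]
{A, B, C, E} --1--> {A, B, C, E}  [seen]
{A, B, C, E} --2--> {A, B, C, D, E}  [seen]
{A, B, C, D, E} --0--> {A, B, C, D, E}  [seen]
{A, B, C, D, E} --1--> {A, B, C, D, E}  [seen]
{A, B, C, D, E} --2--> {A, B, C, D, E}  [seen]
Reachable DFA states: {A}, {A, B, C}, {A, B, E}, {A, C, D, E}, {A, B, C, D}, {A, B, C, E}, {A, B, C, D, E}.
Accepting DFA states (contain an NFA accepting state): {A, C, D, E}, {A, B, C, D}, {A, B, C, D, E}.

3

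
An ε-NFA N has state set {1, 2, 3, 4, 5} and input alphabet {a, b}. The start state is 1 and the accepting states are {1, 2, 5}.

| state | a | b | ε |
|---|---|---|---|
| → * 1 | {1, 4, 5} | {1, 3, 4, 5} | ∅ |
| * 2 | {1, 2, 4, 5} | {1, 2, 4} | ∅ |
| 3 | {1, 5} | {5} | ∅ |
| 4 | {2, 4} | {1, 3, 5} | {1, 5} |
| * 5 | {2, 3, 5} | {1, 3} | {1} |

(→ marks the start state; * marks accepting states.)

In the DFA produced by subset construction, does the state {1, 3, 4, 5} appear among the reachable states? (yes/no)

yes

Start state of the DFA: {1} (ε-closure of the NFA start).
{1} --a--> {1, 4, 5}  [new]
{1} --b--> {1, 3, 4, 5}  [new]
{1, 4, 5} --a--> {1, 2, 3, 4, 5}  [new]
{1, 4, 5} --b--> {1, 3, 4, 5}  [seen]
{1, 3, 4, 5} --a--> {1, 2, 3, 4, 5}  [seen]
{1, 3, 4, 5} --b--> {1, 3, 4, 5}  [seen]
{1, 2, 3, 4, 5} --a--> {1, 2, 3, 4, 5}  [seen]
{1, 2, 3, 4, 5} --b--> {1, 2, 3, 4, 5}  [seen]
Reachable DFA states: {1}, {1, 4, 5}, {1, 3, 4, 5}, {1, 2, 3, 4, 5}.
{1, 3, 4, 5} is among them.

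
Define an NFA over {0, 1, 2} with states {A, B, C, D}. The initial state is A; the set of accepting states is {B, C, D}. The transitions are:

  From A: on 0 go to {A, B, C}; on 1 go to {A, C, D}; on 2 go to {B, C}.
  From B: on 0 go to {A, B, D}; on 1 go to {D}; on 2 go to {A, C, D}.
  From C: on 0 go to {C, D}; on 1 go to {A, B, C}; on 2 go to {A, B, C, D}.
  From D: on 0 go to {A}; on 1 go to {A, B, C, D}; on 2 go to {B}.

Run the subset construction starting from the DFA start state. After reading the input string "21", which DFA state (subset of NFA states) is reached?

{A, B, C, D}

Start: {A}.
δ(A,2) = {B, C}.
Union: {B, C}.
After 2: {B, C}.
δ(B,1) = {D}; δ(C,1) = {A, B, C}.
Union: {A, B, C, D}.
After 1: {A, B, C, D}.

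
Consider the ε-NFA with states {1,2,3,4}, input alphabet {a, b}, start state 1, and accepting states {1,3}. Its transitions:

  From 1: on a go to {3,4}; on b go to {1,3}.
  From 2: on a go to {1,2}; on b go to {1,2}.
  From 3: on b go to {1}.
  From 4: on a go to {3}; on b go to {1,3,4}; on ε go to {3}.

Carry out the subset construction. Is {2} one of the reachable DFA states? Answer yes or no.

Start state of the DFA: {1} (ε-closure of the NFA start).
{1} --a--> {3,4}  [new]
{1} --b--> {1,3}  [new]
{3,4} --a--> {3}  [new]
{3,4} --b--> {1,3,4}  [new]
{1,3} --a--> {3,4}  [seen]
{1,3} --b--> {1,3}  [seen]
{3} --a--> ∅  [new]
{3} --b--> {1}  [seen]
{1,3,4} --a--> {3,4}  [seen]
{1,3,4} --b--> {1,3,4}  [seen]
∅ --a--> ∅  [seen]
∅ --b--> ∅  [seen]
Reachable DFA states: {1}, {3,4}, {1,3}, {3}, {1,3,4}, ∅.
{2} is not among them.

no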